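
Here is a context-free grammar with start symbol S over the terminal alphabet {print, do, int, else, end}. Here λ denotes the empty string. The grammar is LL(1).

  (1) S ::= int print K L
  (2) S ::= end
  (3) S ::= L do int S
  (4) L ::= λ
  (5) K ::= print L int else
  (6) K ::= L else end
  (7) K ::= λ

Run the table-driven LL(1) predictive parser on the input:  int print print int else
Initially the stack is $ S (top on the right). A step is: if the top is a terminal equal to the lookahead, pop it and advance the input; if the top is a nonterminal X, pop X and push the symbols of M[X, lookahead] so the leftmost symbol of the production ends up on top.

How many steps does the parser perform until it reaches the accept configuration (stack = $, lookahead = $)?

     Stack                 Input                       Action
  1  $ S                   int print print int else $  expand S ::= int print K L
  2  $ L K print int       int print print int else $  match int
  3  $ L K print           print print int else $      match print
  4  $ L K                 print int else $            expand K ::= print L int else
  5  $ L else int L print  print int else $            match print
  6  $ L else int L        int else $                  expand L ::= λ
  7  $ L else int          int else $                  match int
  8  $ L else              else $                      match else
  9  $ L                   $                           expand L ::= λ
Accept reached after 9 steps.

9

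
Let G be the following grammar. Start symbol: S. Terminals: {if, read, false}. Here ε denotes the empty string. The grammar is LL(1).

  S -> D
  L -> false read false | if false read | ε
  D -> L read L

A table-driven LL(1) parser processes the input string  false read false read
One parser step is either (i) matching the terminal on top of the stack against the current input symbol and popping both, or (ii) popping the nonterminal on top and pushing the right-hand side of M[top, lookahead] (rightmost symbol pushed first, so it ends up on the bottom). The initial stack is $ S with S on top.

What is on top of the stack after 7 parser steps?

L

     Stack                      Input                    Action
  1  $ S                        false read false read $  expand S -> D
  2  $ D                        false read false read $  expand D -> L read L
  3  $ L read L                 false read false read $  expand L -> false read false
  4  $ L read false read false  false read false read $  match false
  5  $ L read false read        read false read $        match read
  6  $ L read false             false read $             match false
  7  $ L read                   read $                   match read
Stack after step 7: $ L (top = L).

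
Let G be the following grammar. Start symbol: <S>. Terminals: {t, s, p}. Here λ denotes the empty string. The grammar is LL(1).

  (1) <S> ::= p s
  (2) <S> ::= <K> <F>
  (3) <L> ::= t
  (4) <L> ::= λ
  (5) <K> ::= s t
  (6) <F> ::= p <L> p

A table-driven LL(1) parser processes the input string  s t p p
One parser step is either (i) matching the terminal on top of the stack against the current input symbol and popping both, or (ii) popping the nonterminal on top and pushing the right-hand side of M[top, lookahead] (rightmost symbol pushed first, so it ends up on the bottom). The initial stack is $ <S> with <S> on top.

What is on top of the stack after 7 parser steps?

step 1: stack=$ <S>  input=s t p p $  — expand <S> ::= <K> <F>
step 2: stack=$ <F> <K>  input=s t p p $  — expand <K> ::= s t
step 3: stack=$ <F> t s  input=s t p p $  — match s
step 4: stack=$ <F> t  input=t p p $  — match t
step 5: stack=$ <F>  input=p p $  — expand <F> ::= p <L> p
step 6: stack=$ p <L> p  input=p p $  — match p
step 7: stack=$ p <L>  input=p $  — expand <L> ::= λ
Stack after step 7: $ p (top = p).

p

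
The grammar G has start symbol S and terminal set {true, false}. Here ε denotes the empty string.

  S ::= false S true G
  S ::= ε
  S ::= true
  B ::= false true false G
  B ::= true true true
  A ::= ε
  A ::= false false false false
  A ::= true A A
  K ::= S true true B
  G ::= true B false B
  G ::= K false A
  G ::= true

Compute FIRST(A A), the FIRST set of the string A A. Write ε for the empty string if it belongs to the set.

FIRST(S) = {ε, false, true}
FIRST(B) = {false, true}
FIRST(A) = {ε, false, true}
FIRST(K) = {false, true}  (via S true true B)
FIRST(G) = {false, true}  (via K false A)
FIRST(A A): take FIRST of each symbol in turn, carrying on past any symbol whose FIRST contains ε; result {ε, false, true}.

{ε, false, true}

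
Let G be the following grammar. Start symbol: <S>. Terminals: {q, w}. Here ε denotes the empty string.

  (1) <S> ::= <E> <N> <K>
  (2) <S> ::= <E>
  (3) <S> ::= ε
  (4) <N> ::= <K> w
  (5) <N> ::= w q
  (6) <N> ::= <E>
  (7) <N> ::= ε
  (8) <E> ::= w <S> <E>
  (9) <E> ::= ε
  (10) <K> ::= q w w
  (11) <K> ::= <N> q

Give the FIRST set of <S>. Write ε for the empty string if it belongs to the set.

FIRST(<E>): from <E>::=w <S> <E> we get {w}; from <E>::=ε we get {ε}. So FIRST(<E>) = {ε, w}.
FIRST(<S>): from <S>::=<E> <N> <K> we get {q, w}; from <S>::=<E> we get {ε, w}; from <S>::=ε we get {ε}. So FIRST(<S>) = {ε, q, w}.
FIRST(<N>): from <N>::=<K> w we get {q, w}; from <N>::=w q we get {w}; from <N>::=<E> we get {ε, w}; from <N>::=ε we get {ε}. So FIRST(<N>) = {ε, q, w}.
FIRST(<K>): from <K>::=q w w we get {q}; from <K>::=<N> q we get {q, w}. So FIRST(<K>) = {q, w}.

{ε, q, w}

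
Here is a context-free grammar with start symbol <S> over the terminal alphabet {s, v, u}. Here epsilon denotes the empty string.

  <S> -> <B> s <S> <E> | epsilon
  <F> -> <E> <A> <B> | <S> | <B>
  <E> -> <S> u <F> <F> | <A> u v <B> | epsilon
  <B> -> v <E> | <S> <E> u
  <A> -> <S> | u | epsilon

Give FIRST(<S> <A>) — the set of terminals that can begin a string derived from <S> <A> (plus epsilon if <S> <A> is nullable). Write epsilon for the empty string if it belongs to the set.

{epsilon, u, v}

FIRST(<S>) = {epsilon, u, v}  (via <B> s <S> <E>)
FIRST(<A>) = {epsilon, u, v}  (via <S>)
FIRST(<E>) = {epsilon, u, v}  (via <S> u <F> <F>, <A> u v <B>)
FIRST(<B>) = {u, v}  (via <S> <E> u)
FIRST(<F>) = {epsilon, u, v}  (via <E> <A> <B>, <S>, <B>)
FIRST(<S> <A>): take FIRST of each symbol in turn, carrying on past any symbol whose FIRST contains epsilon; result {epsilon, u, v}.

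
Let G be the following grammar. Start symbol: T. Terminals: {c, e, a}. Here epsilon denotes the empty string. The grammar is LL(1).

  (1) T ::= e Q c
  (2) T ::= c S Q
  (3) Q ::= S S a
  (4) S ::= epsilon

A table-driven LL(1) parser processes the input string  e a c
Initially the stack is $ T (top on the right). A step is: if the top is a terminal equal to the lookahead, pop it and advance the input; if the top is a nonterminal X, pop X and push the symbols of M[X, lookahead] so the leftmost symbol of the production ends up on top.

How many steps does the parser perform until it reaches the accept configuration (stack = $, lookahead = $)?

step 1: stack=$ T  input=e a c $  — expand T ::= e Q c
step 2: stack=$ c Q e  input=e a c $  — match e
step 3: stack=$ c Q  input=a c $  — expand Q ::= S S a
step 4: stack=$ c a S S  input=a c $  — expand S ::= epsilon
step 5: stack=$ c a S  input=a c $  — expand S ::= epsilon
step 6: stack=$ c a  input=a c $  — match a
step 7: stack=$ c  input=c $  — match c
Accept reached after 7 steps.

7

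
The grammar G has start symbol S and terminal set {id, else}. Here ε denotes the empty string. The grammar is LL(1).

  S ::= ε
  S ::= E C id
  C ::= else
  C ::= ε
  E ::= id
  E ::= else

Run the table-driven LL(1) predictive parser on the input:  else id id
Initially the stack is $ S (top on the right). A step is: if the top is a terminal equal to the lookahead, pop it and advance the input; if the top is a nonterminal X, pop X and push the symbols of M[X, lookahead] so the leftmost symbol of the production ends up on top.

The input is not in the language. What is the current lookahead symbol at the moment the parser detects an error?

id

     Stack        Input         Action
  1  $ S          else id id $  expand S ::= E C id
  2  $ id C E     else id id $  expand E ::= else
  3  $ id C else  else id id $  match else
  4  $ id C       id id $       expand C ::= ε
  5  $ id         id id $       match id
  6  $            id $          error: stack empty but input remains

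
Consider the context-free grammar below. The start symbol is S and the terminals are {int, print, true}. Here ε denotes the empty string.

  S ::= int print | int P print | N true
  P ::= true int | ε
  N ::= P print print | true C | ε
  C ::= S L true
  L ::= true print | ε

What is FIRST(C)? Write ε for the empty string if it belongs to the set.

{int, print, true}

FIRST(P) = {ε, true}
FIRST(L) = {ε, true}
FIRST(N) = {ε, print, true}  (via P print print)
FIRST(S) = {int, print, true}  (via N true)
FIRST(C) = {int, print, true}  (via S L true)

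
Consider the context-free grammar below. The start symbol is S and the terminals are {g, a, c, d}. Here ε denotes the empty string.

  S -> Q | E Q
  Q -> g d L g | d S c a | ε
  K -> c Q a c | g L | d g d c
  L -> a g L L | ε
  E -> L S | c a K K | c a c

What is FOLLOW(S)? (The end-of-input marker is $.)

{$, c, d, g}

FIRST(Q): from Q->g d L g we get {g}; from Q->d S c a we get {d}; from Q->ε we get {ε}. So FIRST(Q) = {ε, d, g}.
FIRST(K): from K->c Q a c we get {c}; from K->g L we get {g}; from K->d g d c we get {d}. So FIRST(K) = {c, d, g}.
FIRST(L): from L->a g L L we get {a}; from L->ε we get {ε}. So FIRST(L) = {ε, a}.
FIRST(S): from S->Q we get {ε, d, g}; from S->E Q we get {ε, a, c, d, g}. So FIRST(S) = {ε, a, c, d, g}.
FIRST(E): from E->L S we get {ε, a, c, d, g}; from E->c a K K we get {c}; from E->c a c we get {c}. So FIRST(E) = {ε, a, c, d, g}.
FOLLOW(S) includes $ since S is the start symbol.
FOLLOW(S): in Q->d S c a, S is followed by c a with FIRST {c}; in E->L S, the suffix after S is empty, so FOLLOW(S) ⊇ FOLLOW(E) = {$, c, d, g}. Thus FOLLOW(S) = {$, c, d, g}.
FOLLOW(Q): in S->Q, the suffix after Q is empty, so FOLLOW(Q) ⊇ FOLLOW(S) = {$, c, d, g}; in S->E Q, the suffix after Q is empty, so FOLLOW(Q) ⊇ FOLLOW(S) = {$, c, d, g}; in K->c Q a c, Q is followed by a c with FIRST {a}. Thus FOLLOW(Q) = {$, a, c, d, g}.
FOLLOW(E): in S->E Q, E is followed by Q with FIRST {ε, d, g}; in S->E Q, the suffix after E is nullable, so FOLLOW(E) ⊇ FOLLOW(S) = {$, c, d, g}. Thus FOLLOW(E) = {$, c, d, g}.
FOLLOW(K): in E->c a K K (occurrence 1), K is followed by K with FIRST {c, d, g}; in E->c a K K (occurrence 2), the suffix after K is empty, so FOLLOW(K) ⊇ FOLLOW(E) = {$, c, d, g}. Thus FOLLOW(K) = {$, c, d, g}.
FOLLOW(L): in Q->g d L g, L is followed by g with FIRST {g}; in K->g L, the suffix after L is empty, so FOLLOW(L) ⊇ FOLLOW(K) = {$, c, d, g}; in L->a g L L (occurrence 1), L is followed by L with FIRST {ε, a}; in L->a g L L (occurrence 1), the suffix after L is nullable (adds nothing new); in L->a g L L (occurrence 2), the suffix after L is empty (adds nothing new); in E->L S, L is followed by S with FIRST {ε, a, c, d, g}; in E->L S, the suffix after L is nullable, so FOLLOW(L) ⊇ FOLLOW(E) = {$, c, d, g}. Thus FOLLOW(L) = {$, a, c, d, g}.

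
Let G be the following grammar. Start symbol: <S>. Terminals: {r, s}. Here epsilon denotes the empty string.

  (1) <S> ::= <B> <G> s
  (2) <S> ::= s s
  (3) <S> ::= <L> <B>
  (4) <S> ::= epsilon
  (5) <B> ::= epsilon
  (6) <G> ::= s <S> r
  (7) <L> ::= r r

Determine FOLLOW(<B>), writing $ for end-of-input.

{$, r, s}

FIRST(<B>) = {epsilon}
FIRST(<G>) = {s}
FIRST(<L>) = {r}
FIRST(<S>) = {epsilon, r, s}  (via <B> <G> s, <L> <B>)
FOLLOW(<S>) includes $ since <S> is the start symbol.
FOLLOW(<S>): in <G>::=s <S> r, <S> is followed by r with FIRST {r}. Thus FOLLOW(<S>) = {$, r}.
FOLLOW(<B>): in <S>::=<B> <G> s, <B> is followed by <G> s with FIRST {s}; in <S>::=<L> <B>, the suffix after <B> is empty, so FOLLOW(<B>) ⊇ FOLLOW(<S>) = {$, r}. Thus FOLLOW(<B>) = {$, r, s}.
FOLLOW(<G>): in <S>::=<B> <G> s, <G> is followed by s with FIRST {s}. Thus FOLLOW(<G>) = {s}.
FOLLOW(<L>): in <S>::=<L> <B>, <L> is followed by <B> with FIRST {epsilon}; in <S>::=<L> <B>, the suffix after <L> is nullable, so FOLLOW(<L>) ⊇ FOLLOW(<S>) = {$, r}. Thus FOLLOW(<L>) = {$, r}.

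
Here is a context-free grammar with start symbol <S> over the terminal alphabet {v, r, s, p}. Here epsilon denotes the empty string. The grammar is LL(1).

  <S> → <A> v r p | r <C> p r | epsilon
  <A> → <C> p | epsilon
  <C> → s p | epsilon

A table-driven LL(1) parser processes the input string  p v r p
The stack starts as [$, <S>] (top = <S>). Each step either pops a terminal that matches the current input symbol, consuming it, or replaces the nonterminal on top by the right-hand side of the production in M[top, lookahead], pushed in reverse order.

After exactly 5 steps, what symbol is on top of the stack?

r

     Stack          Input      Action
  1  $ <S>          p v r p $  expand <S> → <A> v r p
  2  $ p r v <A>    p v r p $  expand <A> → <C> p
  3  $ p r v p <C>  p v r p $  expand <C> → epsilon
  4  $ p r v p      p v r p $  match p
  5  $ p r v        v r p $    match v
Stack after step 5: $ p r (top = r).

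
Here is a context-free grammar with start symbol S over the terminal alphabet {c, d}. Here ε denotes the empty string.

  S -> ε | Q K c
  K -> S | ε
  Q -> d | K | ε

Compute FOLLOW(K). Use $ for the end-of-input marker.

FIRST(S) = {ε, c, d}  (via Q K c)
FIRST(K) = {ε, c, d}  (via S)
FIRST(Q) = {ε, c, d}  (via K)
FOLLOW(S) includes $ since S is the start symbol.
FOLLOW(Q): in S->Q K c, Q is followed by K c with FIRST {c, d}. Thus FOLLOW(Q) = {c, d}.
FOLLOW(K): in S->Q K c, K is followed by c with FIRST {c}; in Q->K, the suffix after K is empty, so FOLLOW(K) ⊇ FOLLOW(Q) = {c, d}. Thus FOLLOW(K) = {c, d}.
FOLLOW(S): in K->S, the suffix after S is empty, so FOLLOW(S) ⊇ FOLLOW(K) = {c, d}. Thus FOLLOW(S) = {$, c, d}.

{c, d}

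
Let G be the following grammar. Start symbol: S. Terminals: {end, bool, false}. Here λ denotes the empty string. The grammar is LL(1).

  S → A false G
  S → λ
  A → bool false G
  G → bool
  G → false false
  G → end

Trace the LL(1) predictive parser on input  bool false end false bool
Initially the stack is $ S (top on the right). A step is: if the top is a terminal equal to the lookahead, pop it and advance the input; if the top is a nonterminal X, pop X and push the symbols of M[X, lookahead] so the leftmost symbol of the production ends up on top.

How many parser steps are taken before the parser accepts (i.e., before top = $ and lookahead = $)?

     Stack                   Input                        Action
  1  $ S                     bool false end false bool $  expand S → A false G
  2  $ G false A             bool false end false bool $  expand A → bool false G
  3  $ G false G false bool  bool false end false bool $  match bool
  4  $ G false G false       false end false bool $       match false
  5  $ G false G             end false bool $             expand G → end
  6  $ G false end           end false bool $             match end
  7  $ G false               false bool $                 match false
  8  $ G                     bool $                       expand G → bool
  9  $ bool                  bool $                       match bool
Accept reached after 9 steps.

9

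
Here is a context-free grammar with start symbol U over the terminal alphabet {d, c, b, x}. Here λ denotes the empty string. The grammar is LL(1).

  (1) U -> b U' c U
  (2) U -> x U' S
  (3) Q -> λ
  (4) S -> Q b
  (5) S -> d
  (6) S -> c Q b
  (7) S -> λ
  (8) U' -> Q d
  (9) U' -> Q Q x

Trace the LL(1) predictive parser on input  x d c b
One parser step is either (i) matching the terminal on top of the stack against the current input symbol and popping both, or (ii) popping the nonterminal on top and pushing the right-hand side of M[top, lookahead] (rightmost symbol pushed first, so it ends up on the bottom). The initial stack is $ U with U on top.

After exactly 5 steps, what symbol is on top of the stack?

S

     Stack     Input      Action
  1  $ U       x d c b $  expand U -> x U' S
  2  $ S U' x  x d c b $  match x
  3  $ S U'    d c b $    expand U' -> Q d
  4  $ S d Q   d c b $    expand Q -> λ
  5  $ S d     d c b $    match d
Stack after step 5: $ S (top = S).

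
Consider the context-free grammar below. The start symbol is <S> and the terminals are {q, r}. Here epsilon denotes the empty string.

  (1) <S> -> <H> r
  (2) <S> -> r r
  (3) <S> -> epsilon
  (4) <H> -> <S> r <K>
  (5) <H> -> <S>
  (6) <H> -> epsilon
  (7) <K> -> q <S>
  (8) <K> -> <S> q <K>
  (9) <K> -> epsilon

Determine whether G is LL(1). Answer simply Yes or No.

No

FIRST(<S>) = {epsilon, r}
FIRST(<H>) = {epsilon, r}
FIRST(<K>) = {epsilon, q, r}
FOLLOW(<S>) = {$, q, r}
FOLLOW(<H>) = {r}
FOLLOW(<K>) = {r}
Cell M[<H>, r] receives both <H> -> <S> r <K> and <H> -> <S> and <H> -> epsilon — the grammar is not LL(1).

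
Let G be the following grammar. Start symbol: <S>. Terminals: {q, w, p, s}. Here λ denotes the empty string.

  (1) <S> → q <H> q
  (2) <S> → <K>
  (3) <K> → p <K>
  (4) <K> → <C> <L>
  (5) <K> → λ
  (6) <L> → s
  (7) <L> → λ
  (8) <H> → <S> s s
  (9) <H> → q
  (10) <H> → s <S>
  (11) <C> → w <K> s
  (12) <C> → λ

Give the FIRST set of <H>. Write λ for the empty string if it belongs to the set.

FIRST(<L>) = {λ, s}
FIRST(<C>) = {λ, w}
FIRST(<K>) = {λ, p, s, w}  (via <C> <L>)
FIRST(<S>) = {λ, p, q, s, w}  (via <K>)
FIRST(<H>) = {p, q, s, w}  (via <S> s s)

{p, q, s, w}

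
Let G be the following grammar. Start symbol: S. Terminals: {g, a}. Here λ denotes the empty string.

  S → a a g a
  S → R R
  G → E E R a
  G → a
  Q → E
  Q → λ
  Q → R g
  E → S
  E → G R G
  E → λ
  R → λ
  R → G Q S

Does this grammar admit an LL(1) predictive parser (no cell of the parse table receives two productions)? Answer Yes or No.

No

FIRST(S) = {λ, a}
FIRST(G) = {a}
FIRST(Q) = {λ, a, g}
FIRST(E) = {λ, a}
FIRST(R) = {λ, a}
FOLLOW(S) = {$, a, g}
FOLLOW(G) = {$, a, g}
FOLLOW(Q) = {$, a, g}
FOLLOW(E) = {$, a, g}
FOLLOW(R) = {$, a, g}
Cell M[E, $] receives both E → S and E → λ — the grammar is not LL(1).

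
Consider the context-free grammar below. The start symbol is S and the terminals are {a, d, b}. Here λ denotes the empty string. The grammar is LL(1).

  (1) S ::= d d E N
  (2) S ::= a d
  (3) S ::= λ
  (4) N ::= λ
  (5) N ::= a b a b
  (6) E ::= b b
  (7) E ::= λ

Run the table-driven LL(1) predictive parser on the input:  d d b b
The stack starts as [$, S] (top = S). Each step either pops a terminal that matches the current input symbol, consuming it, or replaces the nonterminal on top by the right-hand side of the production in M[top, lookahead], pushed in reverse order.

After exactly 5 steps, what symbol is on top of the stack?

b

step 1: stack=$ S  input=d d b b $  — expand S ::= d d E N
step 2: stack=$ N E d d  input=d d b b $  — match d
step 3: stack=$ N E d  input=d b b $  — match d
step 4: stack=$ N E  input=b b $  — expand E ::= b b
step 5: stack=$ N b b  input=b b $  — match b
Stack after step 5: $ N b (top = b).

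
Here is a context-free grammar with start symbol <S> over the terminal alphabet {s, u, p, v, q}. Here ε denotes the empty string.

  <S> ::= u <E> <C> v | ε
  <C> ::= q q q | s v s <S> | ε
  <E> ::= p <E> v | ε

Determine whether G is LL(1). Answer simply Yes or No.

FIRST(<S>) = {ε, u}
FIRST(<C>) = {ε, q, s}
FIRST(<E>) = {ε, p}
FOLLOW(<S>) = {$, v}
FOLLOW(<C>) = {v}
FOLLOW(<E>) = {q, s, v}
Each cell of M receives at most one production.

Yes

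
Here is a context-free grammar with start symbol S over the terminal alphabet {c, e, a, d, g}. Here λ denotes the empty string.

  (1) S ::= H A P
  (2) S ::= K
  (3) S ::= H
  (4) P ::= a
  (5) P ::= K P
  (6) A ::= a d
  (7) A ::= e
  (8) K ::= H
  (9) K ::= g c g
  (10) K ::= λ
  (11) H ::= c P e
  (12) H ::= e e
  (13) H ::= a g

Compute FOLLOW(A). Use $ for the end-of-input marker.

FIRST(A): from A::=a d we get {a}; from A::=e we get {e}. So FIRST(A) = {a, e}.
FIRST(H): from H::=c P e we get {c}; from H::=e e we get {e}; from H::=a g we get {a}. So FIRST(H) = {a, c, e}.
FIRST(K): from K::=H we get {a, c, e}; from K::=g c g we get {g}; from K::=λ we get {λ}. So FIRST(K) = {λ, a, c, e, g}.
FIRST(S): from S::=H A P we get {a, c, e}; from S::=K we get {λ, a, c, e, g}; from S::=H we get {a, c, e}. So FIRST(S) = {λ, a, c, e, g}.
FIRST(P): from P::=a we get {a}; from P::=K P we get {a, c, e, g}. So FIRST(P) = {a, c, e, g}.
FOLLOW(S) includes $ since S is the start symbol.
FOLLOW(S): S appears on no right-hand side. Thus FOLLOW(S) = {$}.
FOLLOW(P): in S::=H A P, the suffix after P is empty, so FOLLOW(P) ⊇ FOLLOW(S) = {$}; in P::=K P, the suffix after P is empty (adds nothing new); in H::=c P e, P is followed by e with FIRST {e}. Thus FOLLOW(P) = {$, e}.
FOLLOW(A): in S::=H A P, A is followed by P with FIRST {a, c, e, g}. Thus FOLLOW(A) = {a, c, e, g}.
FOLLOW(K): in S::=K, the suffix after K is empty, so FOLLOW(K) ⊇ FOLLOW(S) = {$}; in P::=K P, K is followed by P with FIRST {a, c, e, g}. Thus FOLLOW(K) = {$, a, c, e, g}.
FOLLOW(H): in S::=H A P, H is followed by A P with FIRST {a, e}; in S::=H, the suffix after H is empty, so FOLLOW(H) ⊇ FOLLOW(S) = {$}; in K::=H, the suffix after H is empty, so FOLLOW(H) ⊇ FOLLOW(K) = {$, a, c, e, g}. Thus FOLLOW(H) = {$, a, c, e, g}.

{a, c, e, g}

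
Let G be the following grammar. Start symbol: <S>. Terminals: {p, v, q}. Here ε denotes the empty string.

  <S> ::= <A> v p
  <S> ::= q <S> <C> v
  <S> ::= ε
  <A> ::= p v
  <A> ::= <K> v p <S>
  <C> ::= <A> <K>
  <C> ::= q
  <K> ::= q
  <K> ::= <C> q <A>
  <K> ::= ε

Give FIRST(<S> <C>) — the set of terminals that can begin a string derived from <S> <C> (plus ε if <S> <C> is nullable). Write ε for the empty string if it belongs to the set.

FIRST(<S>): from <S>::=<A> v p we get {p, q, v}; from <S>::=q <S> <C> v we get {q}; from <S>::=ε we get {ε}. So FIRST(<S>) = {ε, p, q, v}.
FIRST(<A>): from <A>::=p v we get {p}; from <A>::=<K> v p <S> we get {p, q, v}. So FIRST(<A>) = {p, q, v}.
FIRST(<C>): from <C>::=<A> <K> we get {p, q, v}; from <C>::=q we get {q}. So FIRST(<C>) = {p, q, v}.
FIRST(<K>): from <K>::=q we get {q}; from <K>::=<C> q <A> we get {p, q, v}; from <K>::=ε we get {ε}. So FIRST(<K>) = {ε, p, q, v}.
FIRST(<S> <C>): take FIRST of each symbol in turn, carrying on past any symbol whose FIRST contains ε; result {p, q, v}.

{p, q, v}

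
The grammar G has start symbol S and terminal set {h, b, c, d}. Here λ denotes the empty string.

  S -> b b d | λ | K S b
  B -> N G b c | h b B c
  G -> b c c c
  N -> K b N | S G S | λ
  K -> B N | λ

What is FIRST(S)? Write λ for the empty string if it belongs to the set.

FIRST(G) = {b}
FIRST(S) = {λ, b, h}  (via K S b)
FIRST(B) = {b, h}  (via N G b c)
FIRST(K) = {λ, b, h}  (via B N)
FIRST(N) = {λ, b, h}  (via K b N, S G S)

{λ, b, h}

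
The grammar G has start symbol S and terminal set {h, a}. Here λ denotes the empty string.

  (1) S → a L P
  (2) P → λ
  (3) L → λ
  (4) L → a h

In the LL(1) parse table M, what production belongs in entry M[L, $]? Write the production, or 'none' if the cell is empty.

L → λ

FIRST(S): from S→a L P we get {a}. So FIRST(S) = {a}.
FIRST(P): from P→λ we get {λ}. So FIRST(P) = {λ}.
FIRST(L): from L→λ we get {λ}; from L→a h we get {a}. So FIRST(L) = {λ, a}.
FOLLOW(S) includes $ since S is the start symbol.
FOLLOW(S): S appears on no right-hand side. Thus FOLLOW(S) = {$}.
FOLLOW(L): in S→a L P, L is followed by P with FIRST {λ}; in S→a L P, the suffix after L is nullable, so FOLLOW(L) ⊇ FOLLOW(S) = {$}. Thus FOLLOW(L) = {$}.
For L → λ: FIRST(λ) = {λ}, so it goes in M[L, t] for t ∈ {}; since λ ∈ FIRST, also for every t ∈ FOLLOW(L) = {$}.
For L → a h: FIRST(a h) = {a}, so it goes in M[L, t] for t ∈ {a}.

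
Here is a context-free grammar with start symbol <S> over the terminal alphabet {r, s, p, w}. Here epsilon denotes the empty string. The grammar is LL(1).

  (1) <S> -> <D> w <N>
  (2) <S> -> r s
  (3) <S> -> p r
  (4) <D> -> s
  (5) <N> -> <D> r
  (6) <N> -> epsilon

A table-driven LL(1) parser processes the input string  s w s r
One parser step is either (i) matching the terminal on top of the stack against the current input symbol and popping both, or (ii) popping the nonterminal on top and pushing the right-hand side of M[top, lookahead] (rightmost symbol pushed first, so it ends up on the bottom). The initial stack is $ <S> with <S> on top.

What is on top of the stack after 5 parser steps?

step 1: stack=$ <S>  input=s w s r $  — expand <S> -> <D> w <N>
step 2: stack=$ <N> w <D>  input=s w s r $  — expand <D> -> s
step 3: stack=$ <N> w s  input=s w s r $  — match s
step 4: stack=$ <N> w  input=w s r $  — match w
step 5: stack=$ <N>  input=s r $  — expand <N> -> <D> r
Stack after step 5: $ r <D> (top = <D>).

<D>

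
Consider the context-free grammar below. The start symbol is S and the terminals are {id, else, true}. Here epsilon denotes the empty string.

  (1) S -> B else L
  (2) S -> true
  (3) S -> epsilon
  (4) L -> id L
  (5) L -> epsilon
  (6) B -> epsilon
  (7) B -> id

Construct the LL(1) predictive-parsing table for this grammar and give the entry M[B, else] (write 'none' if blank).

FIRST(L): from L->id L we get {id}; from L->epsilon we get {epsilon}. So FIRST(L) = {epsilon, id}.
FIRST(B): from B->epsilon we get {epsilon}; from B->id we get {id}. So FIRST(B) = {epsilon, id}.
FIRST(S): from S->B else L we get {else, id}; from S->true we get {true}; from S->epsilon we get {epsilon}. So FIRST(S) = {epsilon, else, id, true}.
FOLLOW(S) includes $ since S is the start symbol.
FOLLOW(B): in S->B else L, B is followed by else L with FIRST {else}. Thus FOLLOW(B) = {else}.
For B -> epsilon: FIRST(epsilon) = {epsilon}, so it goes in M[B, t] for t ∈ {}; since epsilon ∈ FIRST, also for every t ∈ FOLLOW(B) = {else}.
For B -> id: FIRST(id) = {id}, so it goes in M[B, t] for t ∈ {id}.

B -> epsilon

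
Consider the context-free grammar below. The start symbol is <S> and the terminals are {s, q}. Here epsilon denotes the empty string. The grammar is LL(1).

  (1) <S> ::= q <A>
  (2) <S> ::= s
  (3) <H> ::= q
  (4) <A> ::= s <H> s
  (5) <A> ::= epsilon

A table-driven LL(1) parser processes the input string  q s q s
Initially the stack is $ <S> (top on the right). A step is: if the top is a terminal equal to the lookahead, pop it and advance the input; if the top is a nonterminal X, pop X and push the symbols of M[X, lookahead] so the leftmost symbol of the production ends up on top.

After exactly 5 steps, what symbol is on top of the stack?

     Stack      Input      Action
  1  $ <S>      q s q s $  expand <S> ::= q <A>
  2  $ <A> q    q s q s $  match q
  3  $ <A>      s q s $    expand <A> ::= s <H> s
  4  $ s <H> s  s q s $    match s
  5  $ s <H>    q s $      expand <H> ::= q
Stack after step 5: $ s q (top = q).

q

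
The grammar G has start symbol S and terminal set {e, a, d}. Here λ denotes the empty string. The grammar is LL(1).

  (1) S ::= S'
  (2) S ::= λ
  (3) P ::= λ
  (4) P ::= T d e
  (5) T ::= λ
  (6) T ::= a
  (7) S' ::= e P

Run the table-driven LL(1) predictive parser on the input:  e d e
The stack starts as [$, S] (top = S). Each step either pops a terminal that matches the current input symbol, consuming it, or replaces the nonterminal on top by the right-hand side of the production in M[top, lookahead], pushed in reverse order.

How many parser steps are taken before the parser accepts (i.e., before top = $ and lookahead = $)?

7

     Stack    Input    Action
  1  $ S      e d e $  expand S ::= S'
  2  $ S'     e d e $  expand S' ::= e P
  3  $ P e    e d e $  match e
  4  $ P      d e $    expand P ::= T d e
  5  $ e d T  d e $    expand T ::= λ
  6  $ e d    d e $    match d
  7  $ e      e $      match e
Accept reached after 7 steps.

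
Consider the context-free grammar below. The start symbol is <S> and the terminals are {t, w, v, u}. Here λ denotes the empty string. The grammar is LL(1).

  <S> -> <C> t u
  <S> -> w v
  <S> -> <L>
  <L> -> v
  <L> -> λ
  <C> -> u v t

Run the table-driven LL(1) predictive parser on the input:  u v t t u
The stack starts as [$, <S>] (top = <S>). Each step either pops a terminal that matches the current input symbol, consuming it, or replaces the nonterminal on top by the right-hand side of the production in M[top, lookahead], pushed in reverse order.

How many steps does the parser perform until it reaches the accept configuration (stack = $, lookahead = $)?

7

step 1: stack=$ <S>  input=u v t t u $  — expand <S> -> <C> t u
step 2: stack=$ u t <C>  input=u v t t u $  — expand <C> -> u v t
step 3: stack=$ u t t v u  input=u v t t u $  — match u
step 4: stack=$ u t t v  input=v t t u $  — match v
step 5: stack=$ u t t  input=t t u $  — match t
step 6: stack=$ u t  input=t u $  — match t
step 7: stack=$ u  input=u $  — match u
Accept reached after 7 steps.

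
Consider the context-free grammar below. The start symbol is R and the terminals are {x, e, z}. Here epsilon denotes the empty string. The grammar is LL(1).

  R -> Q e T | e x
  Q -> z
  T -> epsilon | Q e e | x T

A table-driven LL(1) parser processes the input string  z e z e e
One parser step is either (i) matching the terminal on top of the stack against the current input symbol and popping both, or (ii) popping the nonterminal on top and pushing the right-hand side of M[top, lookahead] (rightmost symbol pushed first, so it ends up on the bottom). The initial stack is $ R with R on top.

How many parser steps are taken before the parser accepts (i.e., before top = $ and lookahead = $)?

step 1: stack=$ R  input=z e z e e $  — expand R -> Q e T
step 2: stack=$ T e Q  input=z e z e e $  — expand Q -> z
step 3: stack=$ T e z  input=z e z e e $  — match z
step 4: stack=$ T e  input=e z e e $  — match e
step 5: stack=$ T  input=z e e $  — expand T -> Q e e
step 6: stack=$ e e Q  input=z e e $  — expand Q -> z
step 7: stack=$ e e z  input=z e e $  — match z
step 8: stack=$ e e  input=e e $  — match e
step 9: stack=$ e  input=e $  — match e
Accept reached after 9 steps.

9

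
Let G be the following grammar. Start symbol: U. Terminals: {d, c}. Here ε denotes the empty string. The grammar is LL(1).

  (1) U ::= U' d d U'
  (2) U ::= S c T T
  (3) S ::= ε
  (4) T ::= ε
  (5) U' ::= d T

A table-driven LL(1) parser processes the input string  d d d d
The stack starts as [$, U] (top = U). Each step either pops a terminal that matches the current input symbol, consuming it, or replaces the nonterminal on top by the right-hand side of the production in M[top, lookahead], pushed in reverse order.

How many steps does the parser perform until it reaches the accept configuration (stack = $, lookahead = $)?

9

     Stack         Input      Action
  1  $ U           d d d d $  expand U ::= U' d d U'
  2  $ U' d d U'   d d d d $  expand U' ::= d T
  3  $ U' d d T d  d d d d $  match d
  4  $ U' d d T    d d d $    expand T ::= ε
  5  $ U' d d      d d d $    match d
  6  $ U' d        d d $      match d
  7  $ U'          d $        expand U' ::= d T
  8  $ T d         d $        match d
  9  $ T           $          expand T ::= ε
Accept reached after 9 steps.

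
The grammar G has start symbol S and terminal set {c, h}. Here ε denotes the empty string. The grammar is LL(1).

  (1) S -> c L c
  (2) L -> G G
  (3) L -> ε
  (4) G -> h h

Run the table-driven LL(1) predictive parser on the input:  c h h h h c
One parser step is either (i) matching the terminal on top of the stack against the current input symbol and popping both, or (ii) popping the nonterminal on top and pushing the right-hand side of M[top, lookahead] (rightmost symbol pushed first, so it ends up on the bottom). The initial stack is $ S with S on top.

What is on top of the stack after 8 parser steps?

h

     Stack      Input          Action
  1  $ S        c h h h h c $  expand S -> c L c
  2  $ c L c    c h h h h c $  match c
  3  $ c L      h h h h c $    expand L -> G G
  4  $ c G G    h h h h c $    expand G -> h h
  5  $ c G h h  h h h h c $    match h
  6  $ c G h    h h h c $      match h
  7  $ c G      h h c $        expand G -> h h
  8  $ c h h    h h c $        match h
Stack after step 8: $ c h (top = h).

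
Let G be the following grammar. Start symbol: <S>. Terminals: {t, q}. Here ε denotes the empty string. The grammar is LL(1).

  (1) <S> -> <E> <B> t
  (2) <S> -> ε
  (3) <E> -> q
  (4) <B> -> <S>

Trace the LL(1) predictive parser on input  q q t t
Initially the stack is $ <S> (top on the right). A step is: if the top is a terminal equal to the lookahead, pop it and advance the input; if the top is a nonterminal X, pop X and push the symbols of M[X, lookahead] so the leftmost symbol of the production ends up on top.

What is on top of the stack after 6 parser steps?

step 1: stack=$ <S>  input=q q t t $  — expand <S> -> <E> <B> t
step 2: stack=$ t <B> <E>  input=q q t t $  — expand <E> -> q
step 3: stack=$ t <B> q  input=q q t t $  — match q
step 4: stack=$ t <B>  input=q t t $  — expand <B> -> <S>
step 5: stack=$ t <S>  input=q t t $  — expand <S> -> <E> <B> t
step 6: stack=$ t t <B> <E>  input=q t t $  — expand <E> -> q
Stack after step 6: $ t t <B> q (top = q).

q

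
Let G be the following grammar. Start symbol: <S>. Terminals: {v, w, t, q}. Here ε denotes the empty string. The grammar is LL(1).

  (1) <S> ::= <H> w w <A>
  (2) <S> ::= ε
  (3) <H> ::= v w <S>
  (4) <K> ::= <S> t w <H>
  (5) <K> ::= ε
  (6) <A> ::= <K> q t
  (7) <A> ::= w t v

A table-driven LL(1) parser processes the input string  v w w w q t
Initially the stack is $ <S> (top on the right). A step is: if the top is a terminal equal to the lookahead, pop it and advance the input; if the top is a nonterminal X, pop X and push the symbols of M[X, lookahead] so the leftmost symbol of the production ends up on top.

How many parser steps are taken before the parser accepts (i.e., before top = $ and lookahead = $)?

step 1: stack=$ <S>  input=v w w w q t $  — expand <S> ::= <H> w w <A>
step 2: stack=$ <A> w w <H>  input=v w w w q t $  — expand <H> ::= v w <S>
step 3: stack=$ <A> w w <S> w v  input=v w w w q t $  — match v
step 4: stack=$ <A> w w <S> w  input=w w w q t $  — match w
step 5: stack=$ <A> w w <S>  input=w w q t $  — expand <S> ::= ε
step 6: stack=$ <A> w w  input=w w q t $  — match w
step 7: stack=$ <A> w  input=w q t $  — match w
step 8: stack=$ <A>  input=q t $  — expand <A> ::= <K> q t
step 9: stack=$ t q <K>  input=q t $  — expand <K> ::= ε
step 10: stack=$ t q  input=q t $  — match q
step 11: stack=$ t  input=t $  — match t
Accept reached after 11 steps.

11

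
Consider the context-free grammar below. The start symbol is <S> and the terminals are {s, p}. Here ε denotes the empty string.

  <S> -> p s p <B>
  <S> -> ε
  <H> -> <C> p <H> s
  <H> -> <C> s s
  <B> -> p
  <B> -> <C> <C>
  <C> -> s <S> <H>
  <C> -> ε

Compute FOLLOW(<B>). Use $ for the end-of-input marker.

FIRST(<S>): from <S>->p s p <B> we get {p}; from <S>->ε we get {ε}. So FIRST(<S>) = {ε, p}.
FIRST(<C>): from <C>->s <S> <H> we get {s}; from <C>->ε we get {ε}. So FIRST(<C>) = {ε, s}.
FIRST(<H>): from <H>-><C> p <H> s we get {p, s}; from <H>-><C> s s we get {s}. So FIRST(<H>) = {p, s}.
FIRST(<B>): from <B>->p we get {p}; from <B>-><C> <C> we get {ε, s}. So FIRST(<B>) = {ε, p, s}.
FOLLOW(<S>) includes $ since <S> is the start symbol.
FOLLOW(<S>): in <C>->s <S> <H>, <S> is followed by <H> with FIRST {p, s}. Thus FOLLOW(<S>) = {$, p, s}.
FOLLOW(<B>): in <S>->p s p <B>, the suffix after <B> is empty, so FOLLOW(<B>) ⊇ FOLLOW(<S>) = {$, p, s}. Thus FOLLOW(<B>) = {$, p, s}.
FOLLOW(<C>): in <H>-><C> p <H> s, <C> is followed by p <H> s with FIRST {p}; in <H>-><C> s s, <C> is followed by s s with FIRST {s}; in <B>-><C> <C> (occurrence 1), <C> is followed by <C> with FIRST {ε, s}; in <B>-><C> <C> (occurrence 1), the suffix after <C> is nullable, so FOLLOW(<C>) ⊇ FOLLOW(<B>) = {$, p, s}; in <B>-><C> <C> (occurrence 2), the suffix after <C> is empty, so FOLLOW(<C>) ⊇ FOLLOW(<B>) = {$, p, s}. Thus FOLLOW(<C>) = {$, p, s}.
FOLLOW(<H>): in <H>-><C> p <H> s, <H> is followed by s with FIRST {s}; in <C>->s <S> <H>, the suffix after <H> is empty, so FOLLOW(<H>) ⊇ FOLLOW(<C>) = {$, p, s}. Thus FOLLOW(<H>) = {$, p, s}.

{$, p, s}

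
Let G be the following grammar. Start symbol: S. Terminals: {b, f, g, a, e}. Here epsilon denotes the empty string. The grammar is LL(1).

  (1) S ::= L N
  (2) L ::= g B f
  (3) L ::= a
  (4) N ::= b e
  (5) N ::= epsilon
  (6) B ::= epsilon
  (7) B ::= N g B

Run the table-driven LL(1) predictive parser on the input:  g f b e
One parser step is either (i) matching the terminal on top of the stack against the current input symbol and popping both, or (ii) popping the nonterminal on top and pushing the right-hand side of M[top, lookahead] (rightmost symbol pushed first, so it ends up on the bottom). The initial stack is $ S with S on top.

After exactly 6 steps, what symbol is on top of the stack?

b

     Stack      Input      Action
  1  $ S        g f b e $  expand S ::= L N
  2  $ N L      g f b e $  expand L ::= g B f
  3  $ N f B g  g f b e $  match g
  4  $ N f B    f b e $    expand B ::= epsilon
  5  $ N f      f b e $    match f
  6  $ N        b e $      expand N ::= b e
Stack after step 6: $ e b (top = b).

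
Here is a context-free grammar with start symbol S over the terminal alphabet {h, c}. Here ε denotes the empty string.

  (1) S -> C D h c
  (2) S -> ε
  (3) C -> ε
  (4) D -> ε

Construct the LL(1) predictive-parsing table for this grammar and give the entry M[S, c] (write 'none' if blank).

FIRST(C): from C->ε we get {ε}. So FIRST(C) = {ε}.
FIRST(D): from D->ε we get {ε}. So FIRST(D) = {ε}.
FIRST(S): from S->C D h c we get {h}; from S->ε we get {ε}. So FIRST(S) = {ε, h}.
FOLLOW(S) includes $ since S is the start symbol.
FOLLOW(S): S appears on no right-hand side. Thus FOLLOW(S) = {$}.
For S -> C D h c: FIRST(C D h c) = {h}, so it goes in M[S, t] for t ∈ {h}.
For S -> ε: FIRST(ε) = {ε}, so it goes in M[S, t] for t ∈ {}; since ε ∈ FIRST, also for every t ∈ FOLLOW(S) = {$}.
None of these place a production in M[S, c].

none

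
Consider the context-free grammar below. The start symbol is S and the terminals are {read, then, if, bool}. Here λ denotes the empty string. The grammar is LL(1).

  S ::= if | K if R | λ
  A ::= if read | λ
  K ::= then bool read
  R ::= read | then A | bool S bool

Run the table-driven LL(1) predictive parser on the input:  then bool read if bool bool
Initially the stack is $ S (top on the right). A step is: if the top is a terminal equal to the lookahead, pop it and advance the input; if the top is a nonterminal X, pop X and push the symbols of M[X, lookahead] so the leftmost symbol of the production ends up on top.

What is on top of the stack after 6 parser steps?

     Stack                  Input                          Action
  1  $ S                    then bool read if bool bool $  expand S ::= K if R
  2  $ R if K               then bool read if bool bool $  expand K ::= then bool read
  3  $ R if read bool then  then bool read if bool bool $  match then
  4  $ R if read bool       bool read if bool bool $       match bool
  5  $ R if read            read if bool bool $            match read
  6  $ R if                 if bool bool $                 match if
Stack after step 6: $ R (top = R).

R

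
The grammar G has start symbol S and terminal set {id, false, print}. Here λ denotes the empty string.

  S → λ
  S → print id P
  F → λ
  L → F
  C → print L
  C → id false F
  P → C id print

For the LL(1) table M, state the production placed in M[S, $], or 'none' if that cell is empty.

S → λ

FIRST(S) = {λ, print}
FIRST(F) = {λ}
FIRST(C) = {id, print}
FIRST(L) = {λ}  (via F)
FIRST(P) = {id, print}  (via C id print)
FOLLOW(S) includes $ since S is the start symbol.
FOLLOW(S): S appears on no right-hand side. Thus FOLLOW(S) = {$}.
For S → λ: FIRST(λ) = {λ}, so it goes in M[S, t] for t ∈ {}; since λ ∈ FIRST, also for every t ∈ FOLLOW(S) = {$}.
For S → print id P: FIRST(print id P) = {print}, so it goes in M[S, t] for t ∈ {print}.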